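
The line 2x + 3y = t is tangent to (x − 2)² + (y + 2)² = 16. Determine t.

t = −2 ± 4√13

Tangency holds when the distance from the centre (2, −2) to the line equals the radius 4:
|2·2 + 3·(−2) − t| / √13 = 4
|t − (−2)| = 4√13.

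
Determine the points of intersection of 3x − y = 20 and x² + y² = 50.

Express y = 3x − 20 and substitute into the circle:
10x² − 120x + 350 = 0  ⟹  x² − 12x + 35 = 0
x = 7 or x = 5, giving (7, 1) and (5, −5).

(5, −5) and (7, 1)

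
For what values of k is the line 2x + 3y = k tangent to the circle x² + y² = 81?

The line touches the circle iff its distance from (0, 0) is 9:
|2·0 + 3·0 − k| / √13 = 9
|k| = 9√13.

k = ±9√13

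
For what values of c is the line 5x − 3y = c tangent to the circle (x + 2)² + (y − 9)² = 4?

c = −37 ± 2√34

For a tangent, require d(centre, line) = r = 2.
|5·(−2) − 3·9 − c| / √34 = 2
|c − (−37)| = 2√34.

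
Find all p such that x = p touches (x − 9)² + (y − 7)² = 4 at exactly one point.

p = 7 or p = 11

For a tangent, require d(centre, line) = r = 2.
|1·9 + 0·7 − p| / √1 = 2
|p − (9)| = 2, so p = 11 or p = 7.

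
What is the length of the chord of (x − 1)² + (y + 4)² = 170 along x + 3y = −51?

2√10

The distance from (1, −4) to the line is 40/√10, and r² = 170.
Chord = 2√(r² − d²) = 2·√(10) = 2√10.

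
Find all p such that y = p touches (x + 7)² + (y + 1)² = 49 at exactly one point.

p = −8 or p = 6

For a tangent, require d(centre, line) = r = 7.
|0·(−7) + 1·(−1) − p| / √1 = 7
|p − (−1)| = 7, so p = 6 or p = −8.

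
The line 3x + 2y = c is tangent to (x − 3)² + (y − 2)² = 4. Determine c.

For a tangent, require d(centre, line) = r = 2.
|3·3 + 2·2 − c| / √13 = 2
|c − (13)| = 2√13.

c = 13 ± 2√13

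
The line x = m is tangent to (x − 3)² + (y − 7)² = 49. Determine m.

The line touches the circle iff its distance from (3, 7) is 7:
|1·3 + 0·7 − m| / √1 = 7
|m − (3)| = 7, so m = 10 or m = −4.

m = −4 or m = 10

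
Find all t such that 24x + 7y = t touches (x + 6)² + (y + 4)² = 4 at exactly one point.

The line touches the circle iff its distance from (−6, −4) is 2:
|24·(−6) + 7·(−4) − t| / √625 = 2
|t − (−172)| = 2·25, so t = −122 or t = −222.

t = −222 or t = −122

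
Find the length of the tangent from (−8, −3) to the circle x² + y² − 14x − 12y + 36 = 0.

Centre (7, 6), r² = 49. |PO|² = (−15)² + (−9)² = 306.
By the tangent–radius right angle, tangent length = √(|PO|² − r²) = √257.

√257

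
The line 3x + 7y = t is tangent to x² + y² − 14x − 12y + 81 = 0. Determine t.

The line touches the circle iff its distance from (7, 6) is 2:
|3·7 + 7·6 − t| / √58 = 2
|t − (63)| = 2√58.

t = 63 ± 2√58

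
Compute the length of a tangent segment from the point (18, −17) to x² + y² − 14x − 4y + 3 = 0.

With centre O = (7, 2), |OP|² = 482 and r² = 50.
The tangent meets the radius at right angles, so tangent² = |PO|² − r² = 482 − 50 = 432.

12√3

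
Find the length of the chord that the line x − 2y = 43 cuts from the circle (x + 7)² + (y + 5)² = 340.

4√5

Substitute y = (−43 + x)/2:
5x² − 10x − 75 = 0  ⟹  x² − 2x − 15 = 0
x = 5 or x = −3, giving (5, −19) and (−3, −23).
|(5, −19) − (−3, −23)| = √((8)² + (4)²) = 4√5.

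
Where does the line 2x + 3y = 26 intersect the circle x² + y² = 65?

From the line, y = (26 − 2x)/3. Substituting:
13x² − 104x + 91 = 0  ⟹  x² − 8x + 7 = 0
x = 7 or x = 1, giving (7, 4) and (1, 8).

(1, 8) and (7, 4)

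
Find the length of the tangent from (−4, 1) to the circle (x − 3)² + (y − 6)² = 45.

√29

Centre (3, 6), r² = 45. |PO|² = (−7)² + (−5)² = 74.
The tangent meets the radius at right angles, so tangent² = |PO|² − r² = 74 − 45 = 29.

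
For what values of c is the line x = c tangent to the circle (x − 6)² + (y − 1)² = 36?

The line touches the circle iff its distance from (6, 1) is 6:
|1·6 + 0·1 − c| / √1 = 6
|c − (6)| = 6, so c = 12 or c = 0.

c = 0 or c = 12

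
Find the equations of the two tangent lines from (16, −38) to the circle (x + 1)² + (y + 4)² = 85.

7x + 6y = −116 and 9x + 2y = 68

A line y − (−38) = m(x − (16)) is tangent when its distance from (−1, −4) is √85:
(−17m − (34))² = 85(m² + 1)
12m² + 68m + 63 = 0, so m = −7/6 or m = −9/2.
Through (16, −38) these give 7x + 6y = −116 and 9x + 2y = 68.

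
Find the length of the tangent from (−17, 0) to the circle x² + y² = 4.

The centre is (0, 0) and r = 2. The square of the distance from P to the centre is 289 + 0 = 289.
By the tangent–radius right angle, tangent length = √(|PO|² − r²) = √285.

√285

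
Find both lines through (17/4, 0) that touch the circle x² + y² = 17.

Let a tangent through (17/4, 0) have slope m. Its distance from (0, 0) must equal √17:
(−17/4m − (0))² = 17(m² + 1)
m² − 16 = 0, so m = 4 or m = −4.
Through (17/4, 0) these give 4x − y = 17 and 4x + y = 17.

4x − y = 17 and 4x + y = 17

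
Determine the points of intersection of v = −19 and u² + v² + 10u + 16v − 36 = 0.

(−7, −19) and (−3, −19)

Express v = −19 and substitute into the circle:
u² + 10u + 21 = 0
u = −3 or u = −7, giving (−3, −19) and (−7, −19).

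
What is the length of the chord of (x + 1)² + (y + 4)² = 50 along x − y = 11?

Centre (−1, −4), r² = 50. Perpendicular distance d from centre to line = |−8| / √2 = 8/√2.
Half the chord is √(r² − d²) = √(18), so the full chord is 6√2.

6√2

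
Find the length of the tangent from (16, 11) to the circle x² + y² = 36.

Centre (0, 0), r² = 36. |PO|² = (16)² + (11)² = 377.
By the tangent–radius right angle, tangent length = √(|PO|² − r²) = √341.

√341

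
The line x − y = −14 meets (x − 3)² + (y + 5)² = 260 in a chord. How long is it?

6√2

The distance from (3, −5) to the line is 22/√2, and r² = 260.
Half the chord is √(r² − d²) = √(18), so the full chord is 6√2.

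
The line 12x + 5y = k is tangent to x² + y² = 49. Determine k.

For a tangent, require d(centre, line) = r = 7.
|12·0 + 5·0 − k| / √169 = 7
|k| = 7·13, so k = 91 or k = −91.

k = −91 or k = 91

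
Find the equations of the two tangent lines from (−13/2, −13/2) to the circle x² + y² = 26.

Write the tangent as mx − y + (−13/2 − m·(−13/2)) = 0 and set its distance from the centre to √26:
[m·(13/2) − (13/2)]² = 26(m² + 1)
5m² − 26m + 5 = 0, so m = 1/5 or m = 5.
Through (−13/2, −13/2) these give x − 5y = 26 and 5x − y = −26.

x − 5y = 26 and 5x − y = −26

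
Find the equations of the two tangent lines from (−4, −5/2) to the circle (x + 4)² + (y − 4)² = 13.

3x − 2y = −7 and 3x + 2y = −17

Write the tangent as mx − y + (−5/2 − m·(−4)) = 0 and set its distance from the centre to √13:
(0m − (13/2))² = 13(m² + 1)
4m² − 9 = 0, so m = 3/2 or m = −3/2.
With m = 3/2: 3x − 2y = −7. With m = −3/2: 3x + 2y = −17.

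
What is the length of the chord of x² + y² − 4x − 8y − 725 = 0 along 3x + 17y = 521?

Express y = (521 − 3x)/17 and substitute into the circle:
298x² − 3874x − 8940 = 0  ⟹  x² − 13x − 30 = 0
x = 15 or x = −2, giving (15, 28) and (−2, 31).
Chord length = distance between (15, 28) and (−2, 31) = √298 = √298.

√298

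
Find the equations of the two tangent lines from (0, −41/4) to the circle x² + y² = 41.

A line y − (−41/4) = m(x − (0)) is tangent when its distance from (0, 0) is √41:
[m·(0) − (41/4)]² = 41(m² + 1)
16m² − 25 = 0, so m = −5/4 or m = 5/4.
Through (0, −41/4) these give 5x + 4y = −41 and 5x − 4y = 41.

5x + 4y = −41 and 5x − 4y = 41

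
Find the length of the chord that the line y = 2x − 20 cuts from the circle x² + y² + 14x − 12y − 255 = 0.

Substitute y = 2x − 20:
5x² − 90x + 385 = 0  ⟹  x² − 18x + 77 = 0
x = 11 or x = 7, giving (11, 2) and (7, −6).
|(11, 2) − (7, −6)| = √((4)² + (8)²) = 4√5.

4√5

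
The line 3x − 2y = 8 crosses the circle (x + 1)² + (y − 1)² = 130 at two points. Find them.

(−4, −10) and (8, 8)

Express y = (−8 + 3x)/2 and substitute into the circle:
13x² − 52x − 416 = 0  ⟹  x² − 4x − 32 = 0
x = 8 or x = −4, giving (8, 8) and (−4, −10).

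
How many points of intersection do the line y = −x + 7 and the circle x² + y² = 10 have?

0

Substituting the line into the circle gives 2x² − 14x + 39 = 0.
Δ = 196 − 312 = −116.
No real roots: the line does not meet the circle.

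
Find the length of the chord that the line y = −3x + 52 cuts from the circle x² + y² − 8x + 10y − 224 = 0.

5√10

The distance from (4, −5) to the line is 45/√10, and r² = 265.
Half the chord is √(r² − d²) = √(125/2), so the full chord is 5√10.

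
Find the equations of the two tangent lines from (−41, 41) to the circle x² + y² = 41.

5x + 4y = −41 and 4x + 5y = 41

Let a tangent through (−41, 41) have slope m. Its distance from (0, 0) must equal √41:
[m·(41) − (−41)]² = 41(m² + 1)
20m² + 41m + 20 = 0, so m = −5/4 or m = −4/5.
Through (−41, 41) these give 5x + 4y = −41 and 4x + 5y = 41.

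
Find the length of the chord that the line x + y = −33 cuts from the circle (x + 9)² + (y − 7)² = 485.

3√2

The distance from (−9, 7) to the line is 31/√2, and r² = 485.
Chord = 2√(r² − d²) = 2·√(9/2) = 3√2.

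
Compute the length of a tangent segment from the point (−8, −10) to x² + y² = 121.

Centre (0, 0), r² = 121. |PO|² = (−8)² + (−10)² = 164.
The tangent meets the radius at right angles, so tangent² = |PO|² − r² = 164 − 121 = 43.

√43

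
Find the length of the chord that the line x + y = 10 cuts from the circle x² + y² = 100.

10√2

Centre (0, 0), r² = 100. Perpendicular distance d from centre to line = |−10| / √2 = 10/√2.
Half the chord is √(r² − d²) = √(50), so the full chord is 10√2.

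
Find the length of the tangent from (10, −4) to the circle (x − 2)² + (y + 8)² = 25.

Centre (2, −8), r² = 25. |PO|² = (8)² + (4)² = 80.
By the tangent–radius right angle, tangent length = √(|PO|² − r²) = √55.

√55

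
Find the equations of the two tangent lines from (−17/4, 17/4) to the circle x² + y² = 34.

3x − 5y = −34 and 5x − 3y = −34

A line y − (17/4) = m(x − (−17/4)) is tangent when its distance from (0, 0) is √34:
(17/4m − (−17/4))² = 34(m² + 1)
15m² − 34m + 15 = 0, so m = 3/5 or m = 5/3.
Through (−17/4, 17/4) these give 3x − 5y = −34 and 5x − 3y = −34.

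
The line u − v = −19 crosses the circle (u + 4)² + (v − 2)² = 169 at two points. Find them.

From the line, v = u + 19. Substituting:
2u² + 42u + 136 = 0  ⟹  u² + 21u + 68 = 0
u = −4 or u = −17, giving (−4, 15) and (−17, 2).

(−17, 2) and (−4, 15)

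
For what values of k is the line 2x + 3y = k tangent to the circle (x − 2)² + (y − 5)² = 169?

k = 19 ± 13√13

The line touches the circle iff its distance from (2, 5) is 13:
|2·2 + 3·5 − k| / √13 = 13
|k − (19)| = 13√13.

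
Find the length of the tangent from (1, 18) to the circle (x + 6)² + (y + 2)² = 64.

The centre is (−6, −2) and r = 8. The square of the distance from P to the centre is 49 + 400 = 449.
By the tangent–radius right angle, tangent length = √(|PO|² − r²) = √385.

√385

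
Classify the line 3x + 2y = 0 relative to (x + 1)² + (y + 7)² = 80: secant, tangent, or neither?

secant

Substituting the line into the circle gives 13x² − 76x − 120 = 0.
Δ = 5776 − (−6240) = 12016.
Two real roots: the line is a secant.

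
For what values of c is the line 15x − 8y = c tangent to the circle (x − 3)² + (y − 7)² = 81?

c = −164 or c = 142

The line touches the circle iff its distance from (3, 7) is 9:
|15·3 − 8·7 − c| / √289 = 9
|c − (−11)| = 9·17, so c = 142 or c = −164.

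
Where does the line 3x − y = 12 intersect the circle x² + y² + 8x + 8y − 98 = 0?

Substitute y = 3x − 12:
10x² − 40x − 50 = 0  ⟹  x² − 4x − 5 = 0
x = 5 or x = −1, giving (5, 3) and (−1, −15).

(−1, −15) and (5, 3)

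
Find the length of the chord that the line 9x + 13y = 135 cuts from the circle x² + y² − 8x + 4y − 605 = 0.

From the line, y = (135 − 9x)/13. Substituting:
250x² − 4250x − 77000 = 0  ⟹  x² − 17x − 308 = 0
x = 28 or x = −11, giving (28, −9) and (−11, 18).
|(28, −9) − (−11, 18)| = √((39)² + (−27)²) = 15√10.

15√10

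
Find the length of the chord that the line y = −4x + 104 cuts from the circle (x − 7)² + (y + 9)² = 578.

The distance from (7, −9) to the line is 85/√17, and r² = 578.
Half the chord is √(r² − d²) = √(153), so the full chord is 6√17.

6√17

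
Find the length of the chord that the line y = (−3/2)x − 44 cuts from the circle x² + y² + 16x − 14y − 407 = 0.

From the line, y = (−88 − 3x)/2. Substituting:
13x² + 676x + 8580 = 0  ⟹  x² + 52x + 660 = 0
x = −22 or x = −30, giving (−22, −11) and (−30, 1).
Chord length = distance between (−22, −11) and (−30, 1) = √208 = 4√13.

4√13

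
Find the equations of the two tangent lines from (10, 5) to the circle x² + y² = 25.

4x − 3y = 25 and y = 5

A line y − (5) = m(x − (10)) is tangent when its distance from (0, 0) is 5:
[m·(−10) − (−5)]² = 25(m² + 1)
3m² − 4m = 0, so m = 4/3 or m = 0.
Through (10, 5) these give 4x − 3y = 25 and y = 5.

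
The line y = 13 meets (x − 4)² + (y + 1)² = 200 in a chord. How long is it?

4

Express y = 13 and substitute into the circle:
x² − 8x + 12 = 0
x = 6 or x = 2, giving (6, 13) and (2, 13).
|(6, 13) − (2, 13)| = √((4)² + (0)²) = 4.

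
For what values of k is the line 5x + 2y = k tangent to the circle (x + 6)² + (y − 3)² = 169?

The line touches the circle iff its distance from (−6, 3) is 13:
|5·(−6) + 2·3 − k| / √29 = 13
|k − (−24)| = 13√29.

k = −24 ± 13√29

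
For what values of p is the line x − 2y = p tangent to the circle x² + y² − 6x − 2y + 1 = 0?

p = 1 ± 3√5

Tangency holds when the distance from the centre (3, 1) to the line equals the radius 3:
|1·3 − 2·1 − p| / √5 = 3
|p − (1)| = 3√5.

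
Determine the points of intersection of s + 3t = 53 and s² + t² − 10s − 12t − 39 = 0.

Express t = (53 − s)/3 and substitute into the circle:
10s² − 160s + 550 = 0  ⟹  s² − 16s + 55 = 0
s = 11 or s = 5, giving (11, 14) and (5, 16).

(5, 16) and (11, 14)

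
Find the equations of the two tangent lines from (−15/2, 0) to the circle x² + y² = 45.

A line y − (0) = m(x − (−15/2)) is tangent when its distance from (0, 0) is 3√5:
(15/2m − (0))² = 45(m² + 1)
m² − 4 = 0, so m = −2 or m = 2.
Through (−15/2, 0) these give 2x + y = −15 and 2x − y = −15.

2x + y = −15 and 2x − y = −15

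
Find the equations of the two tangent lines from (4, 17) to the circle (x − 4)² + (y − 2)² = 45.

Let a tangent through (4, 17) have slope m. Its distance from (4, 2) must equal 3√5:
(0m − (−15))² = 45(m² + 1)
m² − 4 = 0, so m = −2 or m = 2.
Through (4, 17) these give 2x + y = 25 and 2x − y = −9.

2x + y = 25 and 2x − y = −9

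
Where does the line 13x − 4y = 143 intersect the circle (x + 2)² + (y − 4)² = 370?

From the line, y = (−143 + 13x)/4. Substituting:
185x² − 4070x + 19425 = 0  ⟹  x² − 22x + 105 = 0
x = 15 or x = 7, giving (15, 13) and (7, −13).

(7, −13) and (15, 13)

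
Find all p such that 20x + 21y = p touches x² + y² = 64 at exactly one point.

p = −232 or p = 232

Tangency holds when the distance from the centre (0, 0) to the line equals the radius 8:
|20·0 + 21·0 − p| / √841 = 8
|p| = 8·29, so p = 232 or p = −232.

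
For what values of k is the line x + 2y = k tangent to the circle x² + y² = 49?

k = ±7√5

The line touches the circle iff its distance from (0, 0) is 7:
|1·0 + 2·0 − k| / √5 = 7
|k| = 7√5.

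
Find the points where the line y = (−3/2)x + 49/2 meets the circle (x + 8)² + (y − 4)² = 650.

(−3, 29) and (17, −1)

From the line, y = (49 − 3x)/2. Substituting:
13x² − 182x − 663 = 0  ⟹  x² − 14x − 51 = 0
x = 17 or x = −3, giving (17, −1) and (−3, 29).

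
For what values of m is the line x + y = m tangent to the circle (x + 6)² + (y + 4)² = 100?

m = −10 ± 10√2

The line touches the circle iff its distance from (−6, −4) is 10:
|1·(−6) + 1·(−4) − m| / √2 = 10
|m − (−10)| = 10√2.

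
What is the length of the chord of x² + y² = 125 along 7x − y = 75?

Substitute y = 7x − 75:
50x² − 1050x + 5500 = 0  ⟹  x² − 21x + 110 = 0
x = 11 or x = 10, giving (11, 2) and (10, −5).
Chord length = distance between (11, 2) and (10, −5) = √50 = 5√2.

5√2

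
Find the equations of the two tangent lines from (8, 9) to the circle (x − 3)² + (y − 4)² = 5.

Write the tangent as mx − y + (9 − m·(8)) = 0 and set its distance from the centre to √5:
[m·(−5) − (−5)]² = 5(m² + 1)
2m² − 5m + 2 = 0, so m = 2 or m = 1/2.
Through (8, 9) these give 2x − y = 7 and x − 2y = −10.

2x − y = 7 and x − 2y = −10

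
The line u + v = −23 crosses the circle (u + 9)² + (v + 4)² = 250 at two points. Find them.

From the line, v = −u − 23. Substituting:
2u² + 56u + 192 = 0  ⟹  u² + 28u + 96 = 0
u = −4 or u = −24, giving (−4, −19) and (−24, 1).

(−24, 1) and (−4, −19)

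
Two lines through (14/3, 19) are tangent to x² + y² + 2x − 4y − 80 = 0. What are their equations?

Write the tangent as mx − y + (19 − m·(14/3)) = 0 and set its distance from the centre to √85:
[m·(−17/3) − (−17)]² = 85(m² + 1)
14m² + 51m − 54 = 0, so m = −9/2 or m = 6/7.
Through (14/3, 19) these give 9x + 2y = 80 and 6x − 7y = −105.

9x + 2y = 80 and 6x − 7y = −105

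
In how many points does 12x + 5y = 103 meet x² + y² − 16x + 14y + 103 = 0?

0

Substituting the line into the circle gives 169x² − 3712x + 20394 = 0.
Discriminant = (−3712)² − 4·169·(20394) = −7400 < 0.
No real roots: the line does not meet the circle.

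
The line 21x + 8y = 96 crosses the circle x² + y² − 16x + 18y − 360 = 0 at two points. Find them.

(0, 12) and (16, −30)

From the line, y = (96 − 21x)/8. Substituting:
505x² − 8080x = 0  ⟹  x² − 16x = 0
x = 16 or x = 0, giving (16, −30) and (0, 12).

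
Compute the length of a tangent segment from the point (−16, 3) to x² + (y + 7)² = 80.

With centre O = (0, −7), |OP|² = 356 and r² = 80.
The tangent meets the radius at right angles, so tangent² = |PO|² − r² = 356 − 80 = 276.

2√69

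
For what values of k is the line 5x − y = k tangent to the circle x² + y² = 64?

k = ±8√26

Tangency holds when the distance from the centre (0, 0) to the line equals the radius 8:
|5·0 − 1·0 − k| / √26 = 8
|k| = 8√26.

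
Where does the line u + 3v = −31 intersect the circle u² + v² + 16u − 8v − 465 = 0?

(−31, 0) and (8, −13)

From the line, v = (−31 − u)/3. Substituting:
10u² + 230u − 2480 = 0  ⟹  u² + 23u − 248 = 0
u = 8 or u = −31, giving (8, −13) and (−31, 0).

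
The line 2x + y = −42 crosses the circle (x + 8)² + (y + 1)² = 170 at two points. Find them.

(−21, 0) and (−15, −12)

From the line, y = −2x − 42. Substituting:
5x² + 180x + 1575 = 0  ⟹  x² + 36x + 315 = 0
x = −15 or x = −21, giving (−15, −12) and (−21, 0).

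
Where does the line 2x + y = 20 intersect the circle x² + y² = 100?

From the line, y = −2x + 20. Substituting:
5x² − 80x + 300 = 0  ⟹  x² − 16x + 60 = 0
x = 10 or x = 6, giving (10, 0) and (6, 8).

(6, 8) and (10, 0)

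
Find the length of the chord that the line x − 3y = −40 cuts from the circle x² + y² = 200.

4√10

Centre (0, 0), r² = 200. Perpendicular distance d from centre to line = |40| / √10 = 40/√10.
Chord = 2√(r² − d²) = 2·√(40) = 4√10.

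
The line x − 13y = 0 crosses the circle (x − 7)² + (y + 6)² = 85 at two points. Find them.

Substitute y = (x)/13:
170x² − 2210x = 0  ⟹  x² − 13x = 0
x = 13 or x = 0, giving (13, 1) and (0, 0).

(0, 0) and (13, 1)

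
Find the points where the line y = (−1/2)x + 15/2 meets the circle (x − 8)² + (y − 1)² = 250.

(−5, 10) and (23, −4)

From the line, y = (15 − x)/2. Substituting:
5x² − 90x − 575 = 0  ⟹  x² − 18x − 115 = 0
x = 23 or x = −5, giving (23, −4) and (−5, 10).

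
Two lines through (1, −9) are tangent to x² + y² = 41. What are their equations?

4x + 5y = −41 and 5x − 4y = 41

A line y − (−9) = m(x − (1)) is tangent when its distance from (0, 0) is √41:
(−1m − (9))² = 41(m² + 1)
20m² − 9m − 20 = 0, so m = −4/5 or m = 5/4.
Through (1, −9) these give 4x + 5y = −41 and 5x − 4y = 41.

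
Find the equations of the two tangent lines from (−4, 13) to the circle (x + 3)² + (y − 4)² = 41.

Let a tangent through (−4, 13) have slope m. Its distance from (−3, 4) must equal √41:
[m·(1) − (−9)]² = 41(m² + 1)
20m² − 9m − 20 = 0, so m = −4/5 or m = 5/4.
Through (−4, 13) these give 4x + 5y = 49 and 5x − 4y = −72.

4x + 5y = 49 and 5x − 4y = −72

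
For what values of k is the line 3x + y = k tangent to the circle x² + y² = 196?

The line touches the circle iff its distance from (0, 0) is 14:
|3·0 + 1·0 − k| / √10 = 14
|k| = 14√10.

k = ±14√10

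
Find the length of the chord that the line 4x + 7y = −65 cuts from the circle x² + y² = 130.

2√65

The distance from (0, 0) to the line is 65/√65, and r² = 130.
Chord = 2√(r² − d²) = 2·√(65) = 2√65.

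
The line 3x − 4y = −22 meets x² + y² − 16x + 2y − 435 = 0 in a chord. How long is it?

40

From the line, y = (22 + 3x)/4. Substituting:
25x² − 100x − 6300 = 0  ⟹  x² − 4x − 252 = 0
x = 18 or x = −14, giving (18, 19) and (−14, −5).
Chord length = distance between (18, 19) and (−14, −5) = √1600 = 40.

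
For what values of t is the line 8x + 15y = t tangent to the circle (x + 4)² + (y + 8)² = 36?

t = −254 or t = −50

For a tangent, require d(centre, line) = r = 6.
|8·(−4) + 15·(−8) − t| / √289 = 6
|t − (−152)| = 6·17, so t = −50 or t = −254.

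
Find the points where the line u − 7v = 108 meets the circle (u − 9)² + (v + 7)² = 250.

(−4, −16) and (24, −12)

From the line, v = (−108 + u)/7. Substituting:
50u² − 1000u − 4800 = 0  ⟹  u² − 20u − 96 = 0
u = 24 or u = −4, giving (24, −12) and (−4, −16).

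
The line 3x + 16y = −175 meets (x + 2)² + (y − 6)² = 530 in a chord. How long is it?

2√265

Centre (−2, 6), r² = 530. Perpendicular distance d from centre to line = |265| / √265 = 265/√265.
Chord = 2√(r² − d²) = 2·√(265) = 2√265.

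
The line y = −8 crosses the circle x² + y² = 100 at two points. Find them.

From the line, y = −8. Substituting:
x² − 36 = 0
x = 6 or x = −6, giving (6, −8) and (−6, −8).

(−6, −8) and (6, −8)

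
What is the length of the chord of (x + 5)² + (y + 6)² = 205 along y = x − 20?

Express y = x − 20 and substitute into the circle:
2x² − 18x + 16 = 0  ⟹  x² − 9x + 8 = 0
x = 8 or x = 1, giving (8, −12) and (1, −19).
|(8, −12) − (1, −19)| = √((7)² + (7)²) = 7√2.

7√2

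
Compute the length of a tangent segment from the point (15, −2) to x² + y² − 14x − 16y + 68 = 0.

√119

The centre is (7, 8) and r = 3√5. The square of the distance from P to the centre is 64 + 100 = 164.
Power of the point: PT² = |PO|² − r² = 119, so PT = √119.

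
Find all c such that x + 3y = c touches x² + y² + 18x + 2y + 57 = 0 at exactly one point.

Tangency holds when the distance from the centre (−9, −1) to the line equals the radius 5:
|1·(−9) + 3·(−1) − c| / √10 = 5
|c − (−12)| = 5√10.

c = −12 ± 5√10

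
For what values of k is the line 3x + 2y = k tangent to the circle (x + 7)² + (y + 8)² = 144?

Tangency holds when the distance from the centre (−7, −8) to the line equals the radius 12:
|3·(−7) + 2·(−8) − k| / √13 = 12
|k − (−37)| = 12√13.

k = −37 ± 12√13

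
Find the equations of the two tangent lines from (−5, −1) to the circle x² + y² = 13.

Let a tangent through (−5, −1) have slope m. Its distance from (0, 0) must equal √13:
(5m − (1))² = 13(m² + 1)
6m² − 5m − 6 = 0, so m = 3/2 or m = −2/3.
Through (−5, −1) these give 3x − 2y = −13 and 2x + 3y = −13.

3x − 2y = −13 and 2x + 3y = −13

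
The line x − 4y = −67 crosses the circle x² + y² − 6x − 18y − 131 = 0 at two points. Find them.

(−11, 14) and (13, 20)

Express y = (67 + x)/4 and substitute into the circle:
17x² − 34x − 2431 = 0  ⟹  x² − 2x − 143 = 0
x = 13 or x = −11, giving (13, 20) and (−11, 14).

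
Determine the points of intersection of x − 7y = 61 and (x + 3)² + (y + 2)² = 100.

Express y = (−61 + x)/7 and substitute into the circle:
50x² + 200x − 2250 = 0  ⟹  x² + 4x − 45 = 0
x = 5 or x = −9, giving (5, −8) and (−9, −10).

(−9, −10) and (5, −8)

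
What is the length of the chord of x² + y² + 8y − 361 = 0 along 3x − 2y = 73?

4√13

Express y = (−73 + 3x)/2 and substitute into the circle:
13x² − 390x + 2717 = 0  ⟹  x² − 30x + 209 = 0
x = 19 or x = 11, giving (19, −8) and (11, −20).
Chord length = distance between (19, −8) and (11, −20) = √208 = 4√13.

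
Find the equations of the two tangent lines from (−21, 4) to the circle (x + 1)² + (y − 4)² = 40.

Let a tangent through (−21, 4) have slope m. Its distance from (−1, 4) must equal 2√10:
[m·(20) − (0)]² = 40(m² + 1)
9m² − 1 = 0, so m = −1/3 or m = 1/3.
With m = −1/3: x + 3y = −9. With m = 1/3: x − 3y = −33.

x + 3y = −9 and x − 3y = −33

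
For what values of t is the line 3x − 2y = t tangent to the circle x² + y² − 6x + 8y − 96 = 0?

Tangency holds when the distance from the centre (3, −4) to the line equals the radius 11:
|3·3 − 2·(−4) − t| / √13 = 11
|t − (17)| = 11√13.

t = 17 ± 11√13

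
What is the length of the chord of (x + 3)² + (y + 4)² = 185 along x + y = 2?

17√2

Centre (−3, −4), r² = 185. Perpendicular distance d from centre to line = |−9| / √2 = 9/√2.
Half the chord is √(r² − d²) = √(289/2), so the full chord is 17√2.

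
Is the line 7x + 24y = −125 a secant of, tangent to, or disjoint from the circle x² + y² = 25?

Substituting the line into the circle gives 625x² + 1750x + 1225 = 0.
Δ = 3062500 − 3062500 = 0.
A repeated root: the line is tangent.

tangent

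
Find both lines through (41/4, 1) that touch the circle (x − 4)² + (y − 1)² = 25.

Write the tangent as mx − y + (1 − m·(41/4)) = 0 and set its distance from the centre to 5:
[m·(−25/4) − (0)]² = 25(m² + 1)
9m² − 16 = 0, so m = −4/3 or m = 4/3.
Through (41/4, 1) these give 4x + 3y = 44 and 4x − 3y = 38.

4x + 3y = 44 and 4x − 3y = 38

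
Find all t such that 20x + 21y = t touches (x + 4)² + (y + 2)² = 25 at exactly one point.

t = −267 or t = 23

For a tangent, require d(centre, line) = r = 5.
|20·(−4) + 21·(−2) − t| / √841 = 5
|t − (−122)| = 5·29, so t = 23 or t = −267.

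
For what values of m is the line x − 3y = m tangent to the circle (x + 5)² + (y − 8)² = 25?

For a tangent, require d(centre, line) = r = 5.
|1·(−5) − 3·8 − m| / √10 = 5
|m − (−29)| = 5√10.

m = −29 ± 5√10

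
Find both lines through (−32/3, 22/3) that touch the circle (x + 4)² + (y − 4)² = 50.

Write the tangent as mx − y + (22/3 − m·(−32/3)) = 0 and set its distance from the centre to 5√2:
[m·(20/3) − (−10/3)]² = 50(m² + 1)
m² − 8m + 7 = 0, so m = 7 or m = 1.
With m = 7: 7x − y = −82. With m = 1: x − y = −18.

7x − y = −82 and x − y = −18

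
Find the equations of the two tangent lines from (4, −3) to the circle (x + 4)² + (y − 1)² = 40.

Write the tangent as mx − y + (−3 − m·(4)) = 0 and set its distance from the centre to 2√10:
[m·(−8) − (4)]² = 40(m² + 1)
3m² + 8m − 3 = 0, so m = 1/3 or m = −3.
With m = 1/3: x − 3y = 13. With m = −3: 3x + y = 9.

x − 3y = 13 and 3x + y = 9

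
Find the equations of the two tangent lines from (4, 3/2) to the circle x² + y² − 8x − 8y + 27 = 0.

A line y − (3/2) = m(x − (4)) is tangent when its distance from (4, 4) is √5:
[m·(0) − (5/2)]² = 5(m² + 1)
4m² − 1 = 0, so m = 1/2 or m = −1/2.
Through (4, 3/2) these give x − 2y = 1 and x + 2y = 7.

x − 2y = 1 and x + 2y = 7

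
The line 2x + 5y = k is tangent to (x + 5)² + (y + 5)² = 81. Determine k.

k = −35 ± 9√29

Tangency holds when the distance from the centre (−5, −5) to the line equals the radius 9:
|2·(−5) + 5·(−5) − k| / √29 = 9
|k − (−35)| = 9√29.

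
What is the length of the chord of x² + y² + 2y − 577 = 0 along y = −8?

46

The distance from (0, −1) to the line is 7, and r² = 578.
Half the chord is √(r² − d²) = √(529), so the full chord is 46.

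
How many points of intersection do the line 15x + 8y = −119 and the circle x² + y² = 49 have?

d² = (15·0 + 8·0 − (−119))²/289 = 49; r² = 49.
Since d² = r², the line is tangent.

1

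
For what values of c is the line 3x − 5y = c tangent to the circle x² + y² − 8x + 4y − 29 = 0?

For a tangent, require d(centre, line) = r = 7.
|3·4 − 5·(−2) − c| / √34 = 7
|c − (22)| = 7√34.

c = 22 ± 7√34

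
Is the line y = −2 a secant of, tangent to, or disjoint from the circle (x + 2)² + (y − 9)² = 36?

Centre (−2, 9), r² = 36. Distance² from centre to line = (11)² = 121.
Since d² > r², the line lies outside the circle.

disjoint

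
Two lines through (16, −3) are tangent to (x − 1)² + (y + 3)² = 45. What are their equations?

Let a tangent through (16, −3) have slope m. Its distance from (1, −3) must equal 3√5:
(−15m − (0))² = 45(m² + 1)
4m² − 1 = 0, so m = 1/2 or m = −1/2.
Through (16, −3) these give x − 2y = 22 and x + 2y = 10.

x − 2y = 22 and x + 2y = 10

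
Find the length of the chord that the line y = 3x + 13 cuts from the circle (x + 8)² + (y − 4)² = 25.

Substitute y = 3x + 13:
10x² + 70x + 120 = 0  ⟹  x² + 7x + 12 = 0
x = −3 or x = −4, giving (−3, 4) and (−4, 1).
|(−3, 4) − (−4, 1)| = √((1)² + (3)²) = √10.

√10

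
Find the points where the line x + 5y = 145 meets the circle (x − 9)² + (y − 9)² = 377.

Express y = (145 − x)/5 and substitute into the circle:
26x² − 650x + 2600 = 0  ⟹  x² − 25x + 100 = 0
x = 20 or x = 5, giving (20, 25) and (5, 28).

(5, 28) and (20, 25)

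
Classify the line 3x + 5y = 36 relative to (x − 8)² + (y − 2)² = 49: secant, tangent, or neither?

secant

d² = (3·8 + 5·2 − (36))²/34 = 2/17; r² = 49.
Since d² < r², the line cuts the circle twice.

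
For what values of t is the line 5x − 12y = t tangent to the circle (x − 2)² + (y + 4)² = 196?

The line touches the circle iff its distance from (2, −4) is 14:
|5·2 − 12·(−4) − t| / √169 = 14
|t − (58)| = 14·13, so t = 240 or t = −124.

t = −124 or t = 240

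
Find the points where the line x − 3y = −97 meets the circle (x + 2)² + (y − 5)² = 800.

(−22, 25) and (2, 33)

Express y = (97 + x)/3 and substitute into the circle:
10x² + 200x − 440 = 0  ⟹  x² + 20x − 44 = 0
x = 2 or x = −22, giving (2, 33) and (−22, 25).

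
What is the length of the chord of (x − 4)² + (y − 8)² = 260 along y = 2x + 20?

Centre (4, 8), r² = 260. Perpendicular distance d from centre to line = |20| / √5 = 20/√5.
Chord = 2√(r² − d²) = 2·√(180) = 12√5.

12√5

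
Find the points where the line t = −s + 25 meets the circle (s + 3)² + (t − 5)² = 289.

(5, 20) and (12, 13)

Substitute t = −s + 25:
2s² − 34s + 120 = 0  ⟹  s² − 17s + 60 = 0
s = 12 or s = 5, giving (12, 13) and (5, 20).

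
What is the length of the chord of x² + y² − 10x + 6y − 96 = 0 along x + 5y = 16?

Centre (5, −3), r² = 130. Perpendicular distance d from centre to line = |−26| / √26 = 26/√26.
Chord = 2√(r² − d²) = 2·√(104) = 4√26.

4√26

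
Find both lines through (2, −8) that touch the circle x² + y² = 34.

3x + 5y = −34 and 5x − 3y = 34

Write the tangent as mx − y + (−8 − m·(2)) = 0 and set its distance from the centre to √34:
[m·(−2) − (8)]² = 34(m² + 1)
15m² − 16m − 15 = 0, so m = −3/5 or m = 5/3.
Through (2, −8) these give 3x + 5y = −34 and 5x − 3y = 34.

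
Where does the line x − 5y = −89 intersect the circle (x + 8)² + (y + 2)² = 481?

(−24, 13) and (1, 18)

Express y = (89 + x)/5 and substitute into the circle:
26x² + 598x − 624 = 0  ⟹  x² + 23x − 24 = 0
x = 1 or x = −24, giving (1, 18) and (−24, 13).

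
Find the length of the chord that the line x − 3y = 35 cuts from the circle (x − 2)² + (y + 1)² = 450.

The distance from (2, −1) to the line is 30/√10, and r² = 450.
Half the chord is √(r² − d²) = √(360), so the full chord is 12√10.

12√10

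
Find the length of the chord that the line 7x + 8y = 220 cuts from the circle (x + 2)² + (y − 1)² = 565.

From the line, y = (220 − 7x)/8. Substituting:
113x² − 2712x + 9040 = 0  ⟹  x² − 24x + 80 = 0
x = 20 or x = 4, giving (20, 10) and (4, 24).
Chord length = distance between (20, 10) and (4, 24) = √452 = 2√113.

2√113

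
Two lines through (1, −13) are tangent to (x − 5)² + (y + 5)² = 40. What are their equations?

x − 3y = 40 and 3x + y = −10

Let a tangent through (1, −13) have slope m. Its distance from (5, −5) must equal 2√10:
[m·(4) − (8)]² = 40(m² + 1)
3m² + 8m − 3 = 0, so m = 1/3 or m = −3.
With m = 1/3: x − 3y = 40. With m = −3: 3x + y = −10.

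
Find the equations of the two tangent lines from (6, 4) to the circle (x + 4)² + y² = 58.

7x − 3y = 30 and 3x + 7y = 46

Let a tangent through (6, 4) have slope m. Its distance from (−4, 0) must equal √58:
(−10m − (−4))² = 58(m² + 1)
21m² − 40m − 21 = 0, so m = 7/3 or m = −3/7.
Through (6, 4) these give 7x − 3y = 30 and 3x + 7y = 46.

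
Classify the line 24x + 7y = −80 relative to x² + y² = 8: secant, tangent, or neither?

Substituting the line into the circle gives 625x² + 3840x + 6008 = 0.
Discriminant = (3840)² − 4·625·(6008) = −274400 < 0.
No real roots: the line does not meet the circle.

neither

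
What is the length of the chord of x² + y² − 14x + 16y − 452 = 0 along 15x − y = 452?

√226

From the line, y = 15x − 452. Substituting:
226x² − 13334x + 196620 = 0  ⟹  x² − 59x + 870 = 0
x = 30 or x = 29, giving (30, −2) and (29, −17).
|(30, −2) − (29, −17)| = √((1)² + (15)²) = √226.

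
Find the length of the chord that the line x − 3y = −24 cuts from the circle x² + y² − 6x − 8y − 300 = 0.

11√10

Express y = (24 + x)/3 and substitute into the circle:
10x² − 30x − 2700 = 0  ⟹  x² − 3x − 270 = 0
x = 18 or x = −15, giving (18, 14) and (−15, 3).
|(18, 14) − (−15, 3)| = √((33)² + (11)²) = 11√10.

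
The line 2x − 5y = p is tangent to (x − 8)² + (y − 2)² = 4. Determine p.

p = 6 ± 2√29

Tangency holds when the distance from the centre (8, 2) to the line equals the radius 2:
|2·8 − 5·2 − p| / √29 = 2
|p − (6)| = 2√29.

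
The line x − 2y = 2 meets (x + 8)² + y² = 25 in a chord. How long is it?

2√5

Express y = (−2 + x)/2 and substitute into the circle:
5x² + 60x + 160 = 0  ⟹  x² + 12x + 32 = 0
x = −4 or x = −8, giving (−4, −3) and (−8, −5).
|(−4, −3) − (−8, −5)| = √((4)² + (2)²) = 2√5.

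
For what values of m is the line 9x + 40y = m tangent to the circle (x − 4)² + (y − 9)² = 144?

The line touches the circle iff its distance from (4, 9) is 12:
|9·4 + 40·9 − m| / √1681 = 12
|m − (396)| = 12·41, so m = 888 or m = −96.

m = −96 or m = 888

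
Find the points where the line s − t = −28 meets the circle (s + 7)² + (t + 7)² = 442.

(−26, 2) and (−16, 12)

Express t = s + 28 and substitute into the circle:
2s² + 84s + 832 = 0  ⟹  s² + 42s + 416 = 0
s = −16 or s = −26, giving (−16, 12) and (−26, 2).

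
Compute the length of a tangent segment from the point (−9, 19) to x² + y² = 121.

√321

With centre O = (0, 0), |OP|² = 442 and r² = 121.
The tangent meets the radius at right angles, so tangent² = |PO|² − r² = 442 − 121 = 321.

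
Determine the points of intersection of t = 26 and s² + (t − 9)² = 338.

(−7, 26) and (7, 26)

From the line, t = 26. Substituting:
s² − 49 = 0
s = 7 or s = −7, giving (7, 26) and (−7, 26).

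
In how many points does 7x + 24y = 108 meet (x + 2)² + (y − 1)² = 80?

2

d² = (7·(−2) + 24·1 − (108))²/625 = 9604/625; r² = 80.
Since d² < r², the line cuts the circle twice.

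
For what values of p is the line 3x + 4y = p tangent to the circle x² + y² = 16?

p = −20 or p = 20

The line touches the circle iff its distance from (0, 0) is 4:
|3·0 + 4·0 − p| / √25 = 4
|p| = 4·5, so p = 20 or p = −20.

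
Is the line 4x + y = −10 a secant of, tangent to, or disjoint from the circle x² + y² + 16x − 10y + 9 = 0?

Substituting the line into the circle gives 17x² + 136x + 209 = 0.
Δ = 18496 − 14212 = 4284.
Two real roots: the line is a secant.

secant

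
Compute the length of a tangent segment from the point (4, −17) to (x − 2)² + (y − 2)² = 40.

Centre (2, 2), r² = 40. |PO|² = (2)² + (−19)² = 365.
The tangent meets the radius at right angles, so tangent² = |PO|² − r² = 365 − 40 = 325.

5√13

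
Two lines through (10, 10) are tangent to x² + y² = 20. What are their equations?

2x − y = 10 and x − 2y = −10

A line y − (10) = m(x − (10)) is tangent when its distance from (0, 0) is 2√5:
[m·(−10) − (−10)]² = 20(m² + 1)
2m² − 5m + 2 = 0, so m = 2 or m = 1/2.
Through (10, 10) these give 2x − y = 10 and x − 2y = −10.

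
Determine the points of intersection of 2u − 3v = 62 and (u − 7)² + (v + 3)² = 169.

Substitute v = (−62 + 2u)/3:
13u² − 338u + 1729 = 0  ⟹  u² − 26u + 133 = 0
u = 19 or u = 7, giving (19, −8) and (7, −16).

(7, −16) and (19, −8)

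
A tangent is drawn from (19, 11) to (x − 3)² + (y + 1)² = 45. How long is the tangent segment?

The centre is (3, −1) and r = 3√5. The square of the distance from P to the centre is 256 + 144 = 400.
The tangent meets the radius at right angles, so tangent² = |PO|² − r² = 400 − 45 = 355.

√355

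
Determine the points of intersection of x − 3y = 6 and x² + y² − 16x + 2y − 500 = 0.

(−15, −7) and (30, 8)

From the line, y = (−6 + x)/3. Substituting:
10x² − 150x − 4500 = 0  ⟹  x² − 15x − 450 = 0
x = 30 or x = −15, giving (30, 8) and (−15, −7).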